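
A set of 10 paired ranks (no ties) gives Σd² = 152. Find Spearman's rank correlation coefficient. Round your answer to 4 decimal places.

0.0788

ρ = 1 − 6Σd² / [n(n²−1)] = 1 − 6×152 / (10×99)
  = 1 − 912/990 = 1 − 0.92121 ≈ 0.0788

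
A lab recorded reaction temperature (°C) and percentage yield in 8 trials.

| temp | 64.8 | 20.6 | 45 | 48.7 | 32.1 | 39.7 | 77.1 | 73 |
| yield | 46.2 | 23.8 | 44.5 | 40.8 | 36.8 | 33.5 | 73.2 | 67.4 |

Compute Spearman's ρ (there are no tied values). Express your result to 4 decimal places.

0.9524

Rank temp: 6, 1, 4, 5, 2, 3, 8, 7
Rank yield: 6, 1, 5, 4, 3, 2, 8, 7
d = rank(temp) − rank(yield): 0, 0, -1, 1, -1, 1, 0, 0; Σd² = 4
ρ = 1 − 6Σd² / [n(n²−1)] = 1 − 6×4 / (8×63) = 1 − 24/504 ≈ 0.9524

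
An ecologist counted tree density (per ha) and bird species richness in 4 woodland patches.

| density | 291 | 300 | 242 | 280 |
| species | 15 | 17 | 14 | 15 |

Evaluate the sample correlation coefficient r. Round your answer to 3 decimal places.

n = 4, Σx = 1113, Σy = 61, Σx² = 311645, Σy² = 935, Σxy = 17053
nΣxy − ΣxΣy = 68212 − 67893 = 319
nΣx² − (Σx)² = 1246580 − 1238769 = 7811; nΣy² − (Σy)² = 3740 − 3721 = 19
r = 319 / √(7811 × 19) = 319 / 385.2389 ≈ 0.828

0.828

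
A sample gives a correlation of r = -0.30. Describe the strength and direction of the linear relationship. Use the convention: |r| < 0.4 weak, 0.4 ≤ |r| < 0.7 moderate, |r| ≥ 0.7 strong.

weak negative

r = -0.30 < 0 so the relationship is negative.
|r| = 0.30, which falls in the weak range.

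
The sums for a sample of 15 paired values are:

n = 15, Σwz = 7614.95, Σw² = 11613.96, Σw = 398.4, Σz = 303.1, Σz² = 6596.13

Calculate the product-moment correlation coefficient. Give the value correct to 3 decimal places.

r = (nΣwz − ΣwΣz) / √[(nΣw² − (Σw)²)(nΣz² − (Σz)²)]
Numerator: 15×7614.95 − 398.4×303.1 = -6530.79
Denominator: √[(174209.4 − 158722.56)(98941.95 − 91869.61)] = √[15486.84 × 7072.34] = 10465.5720
r = -6530.79 / 10465.5720 ≈ -0.624

-0.624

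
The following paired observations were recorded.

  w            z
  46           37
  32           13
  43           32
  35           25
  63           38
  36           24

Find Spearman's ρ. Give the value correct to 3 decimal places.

Rank w: 5, 1, 4, 2, 6, 3
Rank z: 5, 1, 4, 3, 6, 2
d = rank(w) − rank(z): 0, 0, 0, -1, 0, 1; Σd² = 2
ρ = 1 − 6Σd² / [n(n²−1)] = 1 − 6×2 / (6×35) = 1 − 12/210 ≈ 0.943

0.943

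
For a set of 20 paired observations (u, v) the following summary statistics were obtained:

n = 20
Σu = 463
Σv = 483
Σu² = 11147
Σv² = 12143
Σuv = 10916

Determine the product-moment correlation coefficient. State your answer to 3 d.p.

-0.586

r = (nΣuv − ΣuΣv) / √[(nΣu² − (Σu)²)(nΣv² − (Σv)²)]
Numerator: 20×10916 − 463×483 = -5309
Denominator: √[(222940 − 214369)(242860 − 233289)] = √[8571 × 9571] = 9057.2093
r = -5309 / 9057.2093 ≈ -0.586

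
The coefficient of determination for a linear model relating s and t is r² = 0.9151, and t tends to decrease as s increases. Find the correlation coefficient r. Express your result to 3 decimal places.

|r| = √0.9151 = 0.957
The association is negative, so r = −0.957.

-0.957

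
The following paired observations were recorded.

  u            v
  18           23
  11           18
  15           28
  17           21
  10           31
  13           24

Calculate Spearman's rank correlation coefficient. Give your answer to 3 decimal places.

-0.314

Rank u: 6, 2, 4, 5, 1, 3
Rank v: 3, 1, 5, 2, 6, 4
d = rank(u) − rank(v): 3, 1, -1, 3, -5, -1; Σd² = 46
ρ = 1 − 6Σd² / [n(n²−1)] = 1 − 6×46 / (6×35) = 1 − 276/210 ≈ -0.314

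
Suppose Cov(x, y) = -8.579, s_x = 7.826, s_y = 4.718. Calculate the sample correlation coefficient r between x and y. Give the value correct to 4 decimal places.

-0.2323

r = Cov(x,y) / (s_x · s_y) = -8.579 / (7.826 × 4.718)
  = -8.579 / 36.9231 ≈ -0.2323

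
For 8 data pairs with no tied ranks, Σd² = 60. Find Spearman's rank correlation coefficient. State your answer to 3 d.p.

ρ = 1 − 6Σd² / [n(n²−1)] = 1 − 6×60 / (8×63)
  = 1 − 360/504 = 1 − 0.7143 ≈ 0.286

0.286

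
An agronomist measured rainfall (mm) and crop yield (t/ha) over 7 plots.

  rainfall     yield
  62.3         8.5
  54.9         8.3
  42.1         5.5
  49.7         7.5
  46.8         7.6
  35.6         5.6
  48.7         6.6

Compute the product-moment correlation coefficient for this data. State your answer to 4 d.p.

n = 7, Σx = 340.1, Σy = 49.6, Σx² = 16967.09, Σy² = 360.32, Σxy = 2465.98
nΣxy − ΣxΣy = 17261.86 − 16868.96 = 392.9
nΣx² − (Σx)² = 118769.63 − 115668.01 = 3101.62; nΣy² − (Σy)² = 2522.24 − 2460.16 = 62.08
r = 392.9 / √(3101.62 × 62.08) = 392.9 / 438.8036 ≈ 0.8954

0.8954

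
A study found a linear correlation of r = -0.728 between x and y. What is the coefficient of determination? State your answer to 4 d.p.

r² = (-0.728)² = 0.5300

0.5300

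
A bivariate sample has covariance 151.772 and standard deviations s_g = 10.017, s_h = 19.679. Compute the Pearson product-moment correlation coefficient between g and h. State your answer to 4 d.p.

r = Cov(g,h) / (s_g · s_h) = 151.772 / (10.017 × 19.679)
  = 151.772 / 197.1245 ≈ 0.7699

0.7699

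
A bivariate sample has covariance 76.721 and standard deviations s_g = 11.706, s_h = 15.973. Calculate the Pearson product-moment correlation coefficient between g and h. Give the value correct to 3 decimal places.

0.410

r = Cov(g,h) / (s_g · s_h) = 76.721 / (11.706 × 15.973)
  = 76.721 / 186.9799 ≈ 0.410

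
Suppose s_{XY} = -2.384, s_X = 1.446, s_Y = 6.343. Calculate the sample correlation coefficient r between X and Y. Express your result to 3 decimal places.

-0.260

r = Cov(X,Y) / (s_X · s_Y) = -2.384 / (1.446 × 6.343)
  = -2.384 / 9.1720 ≈ -0.260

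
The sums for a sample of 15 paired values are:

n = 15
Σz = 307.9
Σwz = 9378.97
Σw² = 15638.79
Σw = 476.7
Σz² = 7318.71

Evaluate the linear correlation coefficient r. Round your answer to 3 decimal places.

r = (nΣwz − ΣwΣz) / √[(nΣw² − (Σw)²)(nΣz² − (Σz)²)]
Numerator: 15×9378.97 − 476.7×307.9 = -6091.38
Denominator: √[(234581.85 − 227242.89)(109780.65 − 94802.41)] = √[7338.96 × 14978.24] = 10484.4983
r = -6091.38 / 10484.4983 ≈ -0.581

-0.581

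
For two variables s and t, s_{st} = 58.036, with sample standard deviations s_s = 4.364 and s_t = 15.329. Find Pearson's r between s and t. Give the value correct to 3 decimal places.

0.868

r = Cov(s,t) / (s_s · s_t) = 58.036 / (4.364 × 15.329)
  = 58.036 / 66.8958 ≈ 0.868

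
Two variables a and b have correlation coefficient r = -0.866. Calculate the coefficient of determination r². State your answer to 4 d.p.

0.7500

r² = (-0.866)² = 0.7500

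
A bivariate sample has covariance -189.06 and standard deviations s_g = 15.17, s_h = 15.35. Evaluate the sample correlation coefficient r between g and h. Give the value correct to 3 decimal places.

r = Cov(g,h) / (s_g · s_h) = -189.06 / (15.17 × 15.35)
  = -189.06 / 232.8595 ≈ -0.812

-0.812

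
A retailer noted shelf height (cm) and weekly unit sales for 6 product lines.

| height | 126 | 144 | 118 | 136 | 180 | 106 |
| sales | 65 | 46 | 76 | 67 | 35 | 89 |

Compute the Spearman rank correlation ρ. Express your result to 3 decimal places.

-0.943

Rank height: 3, 5, 2, 4, 6, 1
Rank sales: 3, 2, 5, 4, 1, 6
d = rank(height) − rank(sales): 0, 3, -3, 0, 5, -5; Σd² = 68
ρ = 1 − 6Σd² / [n(n²−1)] = 1 − 6×68 / (6×35) = 1 − 408/210 ≈ -0.943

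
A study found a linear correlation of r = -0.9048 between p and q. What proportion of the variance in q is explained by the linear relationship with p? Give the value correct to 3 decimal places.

0.819

r² = (-0.9048)² = 0.819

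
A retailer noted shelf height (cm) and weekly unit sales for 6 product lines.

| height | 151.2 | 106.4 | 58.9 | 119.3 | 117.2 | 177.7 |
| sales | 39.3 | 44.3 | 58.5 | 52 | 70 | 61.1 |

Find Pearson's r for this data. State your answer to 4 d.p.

n = 6, Σx = 730.7, Σy = 325.2, Σx² = 97197.23, Σy² = 18266.44, Σxy = 39366.4
nΣxy − ΣxΣy = 236198.4 − 237623.64 = -1425.24
nΣx² − (Σx)² = 583183.38 − 533922.49 = 49260.89; nΣy² − (Σy)² = 109598.64 − 105755.04 = 3843.6
r = -1425.24 / √(49260.89 × 3843.6) = -1425.24 / 13760.0566 ≈ -0.1036

-0.1036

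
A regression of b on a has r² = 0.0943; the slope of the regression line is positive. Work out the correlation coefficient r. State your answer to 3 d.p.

0.307

|r| = √0.0943 = 0.307
The association is positive, so r = 0.307.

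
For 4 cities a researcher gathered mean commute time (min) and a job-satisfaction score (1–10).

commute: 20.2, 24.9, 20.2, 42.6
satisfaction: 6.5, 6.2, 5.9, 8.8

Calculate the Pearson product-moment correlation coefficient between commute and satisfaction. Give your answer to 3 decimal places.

0.961

n = 4, Σx = 107.9, Σy = 27.4, Σx² = 3250.85, Σy² = 192.94, Σxy = 779.74
nΣxy − ΣxΣy = 3118.96 − 2956.46 = 162.5
nΣx² − (Σx)² = 13003.4 − 11642.41 = 1360.99; nΣy² − (Σy)² = 771.76 − 750.76 = 21
r = 162.5 / √(1360.99 × 21) = 162.5 / 169.0585 ≈ 0.961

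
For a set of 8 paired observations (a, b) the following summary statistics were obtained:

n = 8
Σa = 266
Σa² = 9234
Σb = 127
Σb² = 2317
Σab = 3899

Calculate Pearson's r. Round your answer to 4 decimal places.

r = (nΣab − ΣaΣb) / √[(nΣa² − (Σa)²)(nΣb² − (Σb)²)]
Numerator: 8×3899 − 266×127 = -2590
Denominator: √[(73872 − 70756)(18536 − 16129)] = √[3116 × 2407] = 2738.6515
r = -2590 / 2738.6515 ≈ -0.9457

-0.9457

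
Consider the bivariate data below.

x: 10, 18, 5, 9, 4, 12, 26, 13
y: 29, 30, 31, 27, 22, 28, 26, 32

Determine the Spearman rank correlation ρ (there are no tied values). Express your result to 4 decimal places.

Rank x: 4, 7, 2, 3, 1, 5, 8, 6
Rank y: 5, 6, 7, 3, 1, 4, 2, 8
d = rank(x) − rank(y): -1, 1, -5, 0, 0, 1, 6, -2; Σd² = 68
ρ = 1 − 6Σd² / [n(n²−1)] = 1 − 6×68 / (8×63) = 1 − 408/504 ≈ 0.1905

0.1905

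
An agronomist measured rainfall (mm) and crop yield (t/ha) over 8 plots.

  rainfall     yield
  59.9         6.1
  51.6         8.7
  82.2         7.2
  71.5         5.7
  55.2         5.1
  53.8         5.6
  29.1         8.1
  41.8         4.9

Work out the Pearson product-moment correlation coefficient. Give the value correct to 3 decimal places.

n = 8, Σx = 445.1, Σy = 51.4, Σx² = 26655.19, Σy² = 344.22, Σxy = 2837.03
nΣxy − ΣxΣy = 22696.24 − 22878.14 = -181.9
nΣx² − (Σx)² = 213241.52 − 198114.01 = 15127.51; nΣy² − (Σy)² = 2753.76 − 2641.96 = 111.8
r = -181.9 / √(15127.51 × 111.8) = -181.9 / 1300.4828 ≈ -0.140

-0.140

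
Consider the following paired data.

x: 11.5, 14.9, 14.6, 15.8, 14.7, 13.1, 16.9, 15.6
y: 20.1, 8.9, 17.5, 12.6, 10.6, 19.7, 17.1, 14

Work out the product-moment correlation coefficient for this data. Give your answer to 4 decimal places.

n = 8, Σx = 117.1, Σy = 120.5, Σx² = 1733.73, Σy² = 1937.09, Σxy = 1739.62
nΣxy − ΣxΣy = 13916.96 − 14110.55 = -193.59
nΣx² − (Σx)² = 13869.84 − 13712.41 = 157.43; nΣy² − (Σy)² = 15496.72 − 14520.25 = 976.47
r = -193.59 / √(157.43 × 976.47) = -193.59 / 392.0787 ≈ -0.4938

-0.4938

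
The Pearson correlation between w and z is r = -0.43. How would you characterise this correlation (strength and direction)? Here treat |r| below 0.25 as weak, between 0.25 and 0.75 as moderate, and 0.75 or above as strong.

moderate negative

r = -0.43 < 0 so the relationship is negative.
|r| = 0.43, which falls in the moderate range.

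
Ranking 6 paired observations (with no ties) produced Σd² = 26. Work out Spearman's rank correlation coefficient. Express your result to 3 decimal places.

0.257

ρ = 1 − 6Σd² / [n(n²−1)] = 1 − 6×26 / (6×35)
  = 1 − 156/210 = 1 − 0.7429 ≈ 0.257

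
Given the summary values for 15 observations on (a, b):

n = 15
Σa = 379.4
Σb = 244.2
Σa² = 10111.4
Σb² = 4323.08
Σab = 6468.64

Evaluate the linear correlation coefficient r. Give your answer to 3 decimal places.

0.690

r = (nΣab − ΣaΣb) / √[(nΣa² − (Σa)²)(nΣb² − (Σb)²)]
Numerator: 15×6468.64 − 379.4×244.2 = 4380.12
Denominator: √[(151671 − 143944.36)(64846.2 − 59633.64)] = √[7726.64 × 5212.56] = 6346.3040
r = 4380.12 / 6346.3040 ≈ 0.690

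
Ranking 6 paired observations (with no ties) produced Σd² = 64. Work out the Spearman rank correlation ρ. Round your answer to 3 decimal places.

-0.829

ρ = 1 − 6Σd² / [n(n²−1)] = 1 − 6×64 / (6×35)
  = 1 − 384/210 = 1 − 1.8286 ≈ -0.829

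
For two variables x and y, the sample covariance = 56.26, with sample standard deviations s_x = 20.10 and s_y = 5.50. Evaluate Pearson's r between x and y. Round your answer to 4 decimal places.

0.5089

r = Cov(x,y) / (s_x · s_y) = 56.26 / (20.10 × 5.50)
  = 56.26 / 110.5500 ≈ 0.5089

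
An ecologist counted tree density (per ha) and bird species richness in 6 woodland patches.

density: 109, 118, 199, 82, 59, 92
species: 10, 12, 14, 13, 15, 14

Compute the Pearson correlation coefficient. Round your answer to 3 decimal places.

-0.083

n = 6, Σx = 659, Σy = 78, Σx² = 84075, Σy² = 1030, Σxy = 8531
nΣxy − ΣxΣy = 51186 − 51402 = -216
nΣx² − (Σx)² = 504450 − 434281 = 70169; nΣy² − (Σy)² = 6180 − 6084 = 96
r = -216 / √(70169 × 96) = -216 / 2595.4237 ≈ -0.083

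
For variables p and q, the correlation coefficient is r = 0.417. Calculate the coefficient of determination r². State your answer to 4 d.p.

r² = (0.417)² = 0.1739

0.1739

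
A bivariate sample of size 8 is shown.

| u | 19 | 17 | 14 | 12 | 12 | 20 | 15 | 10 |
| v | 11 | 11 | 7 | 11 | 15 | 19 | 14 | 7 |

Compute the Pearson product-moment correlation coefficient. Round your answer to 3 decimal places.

0.523

n = 8, Σu = 119, Σv = 95, Σu² = 1859, Σv² = 1243, Σuv = 1466
nΣuv − ΣuΣv = 11728 − 11305 = 423
nΣu² − (Σu)² = 14872 − 14161 = 711; nΣv² − (Σv)² = 9944 − 9025 = 919
r = 423 / √(711 × 919) = 423 / 808.3372 ≈ 0.523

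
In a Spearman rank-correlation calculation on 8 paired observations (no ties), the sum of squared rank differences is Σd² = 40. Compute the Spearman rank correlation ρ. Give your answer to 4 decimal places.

ρ = 1 − 6Σd² / [n(n²−1)] = 1 − 6×40 / (8×63)
  = 1 − 240/504 = 1 − 0.47619 ≈ 0.5238

0.5238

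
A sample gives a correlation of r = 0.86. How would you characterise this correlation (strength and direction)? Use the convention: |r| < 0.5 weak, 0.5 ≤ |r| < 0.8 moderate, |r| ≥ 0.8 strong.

r = 0.86 > 0 so the relationship is positive.
|r| = 0.86, which falls in the strong range.

strong positive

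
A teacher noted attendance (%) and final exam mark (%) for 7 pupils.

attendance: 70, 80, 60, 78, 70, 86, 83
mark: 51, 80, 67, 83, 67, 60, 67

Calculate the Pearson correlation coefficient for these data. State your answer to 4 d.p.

n = 7, Σx = 527, Σy = 475, Σx² = 40169, Σy² = 32957, Σxy = 35875
nΣxy − ΣxΣy = 251125 − 250325 = 800
nΣx² − (Σx)² = 281183 − 277729 = 3454; nΣy² − (Σy)² = 230699 − 225625 = 5074
r = 800 / √(3454 × 5074) = 800 / 4186.3583 ≈ 0.1911

0.1911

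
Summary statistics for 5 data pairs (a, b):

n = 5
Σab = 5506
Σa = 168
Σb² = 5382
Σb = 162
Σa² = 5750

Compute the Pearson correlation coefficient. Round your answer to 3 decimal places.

r = (nΣab − ΣaΣb) / √[(nΣa² − (Σa)²)(nΣb² − (Σb)²)]
Numerator: 5×5506 − 168×162 = 314
Denominator: √[(28750 − 28224)(26910 − 26244)] = √[526 × 666] = 591.8750
r = 314 / 591.8750 ≈ 0.531

0.531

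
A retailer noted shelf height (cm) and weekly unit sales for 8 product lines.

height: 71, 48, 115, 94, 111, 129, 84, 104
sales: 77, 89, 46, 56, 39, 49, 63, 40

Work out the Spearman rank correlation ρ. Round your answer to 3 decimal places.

Rank height: 2, 1, 7, 4, 6, 8, 3, 5
Rank sales: 7, 8, 3, 5, 1, 4, 6, 2
d = rank(height) − rank(sales): -5, -7, 4, -1, 5, 4, -3, 3; Σd² = 150
ρ = 1 − 6Σd² / [n(n²−1)] = 1 − 6×150 / (8×63) = 1 − 900/504 ≈ -0.786

-0.786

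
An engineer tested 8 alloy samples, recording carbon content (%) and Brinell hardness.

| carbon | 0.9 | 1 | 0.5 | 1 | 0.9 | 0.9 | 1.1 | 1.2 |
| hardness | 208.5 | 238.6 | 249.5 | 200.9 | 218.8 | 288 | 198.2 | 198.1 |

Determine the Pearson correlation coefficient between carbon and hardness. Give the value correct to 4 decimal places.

-0.5281

n = 8, Σx = 7.5, Σy = 1800.6, Σx² = 7.33, Σy² = 412357.56, Σxy = 1663.76
nΣxy − ΣxΣy = 13310.08 − 13504.5 = -194.42
nΣx² − (Σx)² = 58.64 − 56.25 = 2.39; nΣy² − (Σy)² = 3298860.48 − 3242160.36 = 56700.12
r = -194.42 / √(2.39 × 56700.12) = -194.42 / 368.1213 ≈ -0.5281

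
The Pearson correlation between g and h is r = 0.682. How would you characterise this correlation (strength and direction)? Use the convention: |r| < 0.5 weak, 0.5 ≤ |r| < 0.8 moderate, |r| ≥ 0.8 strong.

moderate positive

r = 0.682 > 0 so the relationship is positive.
|r| = 0.682, which falls in the moderate range.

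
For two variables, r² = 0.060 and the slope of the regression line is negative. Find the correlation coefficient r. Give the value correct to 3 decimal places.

-0.245

|r| = √0.060 = 0.245
The association is negative, so r = −0.245.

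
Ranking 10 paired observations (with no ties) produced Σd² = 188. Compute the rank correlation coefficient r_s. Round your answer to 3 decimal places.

ρ = 1 − 6Σd² / [n(n²−1)] = 1 − 6×188 / (10×99)
  = 1 − 1128/990 = 1 − 1.1394 ≈ -0.139

-0.139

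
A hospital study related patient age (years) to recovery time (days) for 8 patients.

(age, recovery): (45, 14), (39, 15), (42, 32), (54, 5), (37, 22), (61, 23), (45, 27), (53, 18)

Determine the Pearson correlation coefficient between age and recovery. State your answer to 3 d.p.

n = 8, Σx = 376, Σy = 156, Σx² = 18150, Σy² = 3536, Σxy = 7215
nΣxy − ΣxΣy = 57720 − 58656 = -936
nΣx² − (Σx)² = 145200 − 141376 = 3824; nΣy² − (Σy)² = 28288 − 24336 = 3952
r = -936 / √(3824 × 3952) = -936 / 3887.4732 ≈ -0.241

-0.241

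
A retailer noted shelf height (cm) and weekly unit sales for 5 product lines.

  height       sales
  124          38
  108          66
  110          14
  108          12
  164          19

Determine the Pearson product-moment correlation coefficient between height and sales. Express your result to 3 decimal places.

n = 5, Σx = 614, Σy = 149, Σx² = 77700, Σy² = 6501, Σxy = 17792
nΣxy − ΣxΣy = 88960 − 91486 = -2526
nΣx² − (Σx)² = 388500 − 376996 = 11504; nΣy² − (Σy)² = 32505 − 22201 = 10304
r = -2526 / √(11504 × 10304) = -2526 / 10887.4798 ≈ -0.232

-0.232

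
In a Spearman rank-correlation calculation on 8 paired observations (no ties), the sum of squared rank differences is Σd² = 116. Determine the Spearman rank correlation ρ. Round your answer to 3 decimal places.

ρ = 1 − 6Σd² / [n(n²−1)] = 1 − 6×116 / (8×63)
  = 1 − 696/504 = 1 − 1.3810 ≈ -0.381

-0.381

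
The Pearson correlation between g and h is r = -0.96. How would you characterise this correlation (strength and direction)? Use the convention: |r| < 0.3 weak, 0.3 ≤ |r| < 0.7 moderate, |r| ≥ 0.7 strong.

strong negative

r = -0.96 < 0 so the relationship is negative.
|r| = 0.96, which falls in the strong range.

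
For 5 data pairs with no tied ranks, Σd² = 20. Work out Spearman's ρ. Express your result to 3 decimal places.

ρ = 1 − 6Σd² / [n(n²−1)] = 1 − 6×20 / (5×24)
  = 1 − 120/120 = 1 − 1.0000 ≈ 0.000

0.000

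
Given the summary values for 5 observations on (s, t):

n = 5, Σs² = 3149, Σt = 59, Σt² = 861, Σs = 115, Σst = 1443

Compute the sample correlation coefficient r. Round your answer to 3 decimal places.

r = (nΣst − ΣsΣt) / √[(nΣs² − (Σs)²)(nΣt² − (Σt)²)]
Numerator: 5×1443 − 115×59 = 430
Denominator: √[(15745 − 13225)(4305 − 3481)] = √[2520 × 824] = 1440.9997
r = 430 / 1440.9997 ≈ 0.298

0.298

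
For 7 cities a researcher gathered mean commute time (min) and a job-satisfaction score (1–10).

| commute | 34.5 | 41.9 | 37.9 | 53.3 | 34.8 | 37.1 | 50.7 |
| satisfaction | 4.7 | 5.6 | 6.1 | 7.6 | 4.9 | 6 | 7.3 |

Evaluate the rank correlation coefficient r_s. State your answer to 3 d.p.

Rank commute: 1, 5, 4, 7, 2, 3, 6
Rank satisfaction: 1, 3, 5, 7, 2, 4, 6
d = rank(commute) − rank(satisfaction): 0, 2, -1, 0, 0, -1, 0; Σd² = 6
ρ = 1 − 6Σd² / [n(n²−1)] = 1 − 6×6 / (7×48) = 1 − 36/336 ≈ 0.893

0.893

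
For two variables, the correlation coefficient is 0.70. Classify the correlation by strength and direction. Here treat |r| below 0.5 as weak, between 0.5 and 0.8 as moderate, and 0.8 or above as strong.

r = 0.70 > 0 so the relationship is positive.
|r| = 0.70, which falls in the moderate range.

moderate positive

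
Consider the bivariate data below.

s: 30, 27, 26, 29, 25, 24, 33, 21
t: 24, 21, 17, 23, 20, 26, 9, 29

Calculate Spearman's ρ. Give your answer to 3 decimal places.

Rank s: 7, 5, 4, 6, 3, 2, 8, 1
Rank t: 6, 4, 2, 5, 3, 7, 1, 8
d = rank(s) − rank(t): 1, 1, 2, 1, 0, -5, 7, -7; Σd² = 130
ρ = 1 − 6Σd² / [n(n²−1)] = 1 − 6×130 / (8×63) = 1 − 780/504 ≈ -0.548

-0.548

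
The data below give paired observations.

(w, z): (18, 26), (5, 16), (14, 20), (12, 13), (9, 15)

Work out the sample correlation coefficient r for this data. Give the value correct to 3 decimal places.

0.739

n = 5, Σw = 58, Σz = 90, Σw² = 770, Σz² = 1726, Σwz = 1119
nΣwz − ΣwΣz = 5595 − 5220 = 375
nΣw² − (Σw)² = 3850 − 3364 = 486; nΣz² − (Σz)² = 8630 − 8100 = 530
r = 375 / √(486 × 530) = 375 / 507.5234 ≈ 0.739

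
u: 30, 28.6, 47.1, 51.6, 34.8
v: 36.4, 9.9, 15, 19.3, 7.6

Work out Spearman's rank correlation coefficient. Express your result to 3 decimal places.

0.200

Rank u: 2, 1, 4, 5, 3
Rank v: 5, 2, 3, 4, 1
d = rank(u) − rank(v): -3, -1, 1, 1, 2; Σd² = 16
ρ = 1 − 6Σd² / [n(n²−1)] = 1 − 6×16 / (5×24) = 1 − 96/120 ≈ 0.200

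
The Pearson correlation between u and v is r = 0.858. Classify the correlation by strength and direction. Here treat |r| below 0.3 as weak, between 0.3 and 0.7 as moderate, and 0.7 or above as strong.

strong positive

r = 0.858 > 0 so the relationship is positive.
|r| = 0.858, which falls in the strong range.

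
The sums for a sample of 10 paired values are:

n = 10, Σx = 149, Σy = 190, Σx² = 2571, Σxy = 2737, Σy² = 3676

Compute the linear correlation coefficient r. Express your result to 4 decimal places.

r = (nΣxy − ΣxΣy) / √[(nΣx² − (Σx)²)(nΣy² − (Σy)²)]
Numerator: 10×2737 − 149×190 = -940
Denominator: √[(25710 − 22201)(36760 − 36100)] = √[3509 × 660] = 1521.8213
r = -940 / 1521.8213 ≈ -0.6177

-0.6177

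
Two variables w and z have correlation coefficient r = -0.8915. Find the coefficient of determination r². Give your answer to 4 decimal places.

r² = (-0.8915)² = 0.7948

0.7948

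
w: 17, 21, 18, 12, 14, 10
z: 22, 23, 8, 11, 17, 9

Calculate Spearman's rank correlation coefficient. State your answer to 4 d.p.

0.4286

Rank w: 4, 6, 5, 2, 3, 1
Rank z: 5, 6, 1, 3, 4, 2
d = rank(w) − rank(z): -1, 0, 4, -1, -1, -1; Σd² = 20
ρ = 1 − 6Σd² / [n(n²−1)] = 1 − 6×20 / (6×35) = 1 − 120/210 ≈ 0.4286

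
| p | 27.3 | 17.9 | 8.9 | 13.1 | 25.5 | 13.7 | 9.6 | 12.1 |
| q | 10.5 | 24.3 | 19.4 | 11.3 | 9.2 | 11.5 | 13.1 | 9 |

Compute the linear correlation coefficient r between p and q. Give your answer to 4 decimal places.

n = 8, Σp = 128.1, Σq = 108.3, Σp² = 2393.03, Σq² = 1674.29, Σpq = 1669.12
nΣpq − ΣpΣq = 13352.96 − 13873.23 = -520.27
nΣp² − (Σp)² = 19144.24 − 16409.61 = 2734.63; nΣq² − (Σq)² = 13394.32 − 11728.89 = 1665.43
r = -520.27 / √(2734.63 × 1665.43) = -520.27 / 2134.0888 ≈ -0.2438

-0.2438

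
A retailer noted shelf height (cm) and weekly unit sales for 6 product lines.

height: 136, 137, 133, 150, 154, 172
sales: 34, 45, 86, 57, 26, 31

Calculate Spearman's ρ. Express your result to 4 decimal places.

Rank height: 2, 3, 1, 4, 5, 6
Rank sales: 3, 4, 6, 5, 1, 2
d = rank(height) − rank(sales): -1, -1, -5, -1, 4, 4; Σd² = 60
ρ = 1 − 6Σd² / [n(n²−1)] = 1 − 6×60 / (6×35) = 1 − 360/210 ≈ -0.7143

-0.7143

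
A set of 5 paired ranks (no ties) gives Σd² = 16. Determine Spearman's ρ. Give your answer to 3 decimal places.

0.200

ρ = 1 − 6Σd² / [n(n²−1)] = 1 − 6×16 / (5×24)
  = 1 − 96/120 = 1 − 0.8000 ≈ 0.200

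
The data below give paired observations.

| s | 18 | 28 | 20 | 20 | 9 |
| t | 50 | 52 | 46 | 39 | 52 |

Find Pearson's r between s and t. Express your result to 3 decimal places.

-0.114

n = 5, Σs = 95, Σt = 239, Σs² = 1989, Σt² = 11545, Σst = 4524
nΣst − ΣsΣt = 22620 − 22705 = -85
nΣs² − (Σs)² = 9945 − 9025 = 920; nΣt² − (Σt)² = 57725 − 57121 = 604
r = -85 / √(920 × 604) = -85 / 745.4395 ≈ -0.114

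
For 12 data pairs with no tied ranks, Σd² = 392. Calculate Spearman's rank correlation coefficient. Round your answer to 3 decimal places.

ρ = 1 − 6Σd² / [n(n²−1)] = 1 − 6×392 / (12×143)
  = 1 − 2352/1716 = 1 − 1.3706 ≈ -0.371

-0.371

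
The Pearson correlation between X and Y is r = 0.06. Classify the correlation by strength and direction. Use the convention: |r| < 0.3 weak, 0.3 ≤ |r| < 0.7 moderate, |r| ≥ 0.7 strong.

weak positive

r = 0.06 > 0 so the relationship is positive.
|r| = 0.06, which falls in the weak range.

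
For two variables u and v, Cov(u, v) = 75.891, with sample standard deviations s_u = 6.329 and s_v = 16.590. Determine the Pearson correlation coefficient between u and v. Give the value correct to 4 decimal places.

r = Cov(u,v) / (s_u · s_v) = 75.891 / (6.329 × 16.590)
  = 75.891 / 104.9981 ≈ 0.7228

0.7228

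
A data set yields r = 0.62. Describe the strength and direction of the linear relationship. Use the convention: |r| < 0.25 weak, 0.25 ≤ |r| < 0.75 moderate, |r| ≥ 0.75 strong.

moderate positive

r = 0.62 > 0 so the relationship is positive.
|r| = 0.62, which falls in the moderate range.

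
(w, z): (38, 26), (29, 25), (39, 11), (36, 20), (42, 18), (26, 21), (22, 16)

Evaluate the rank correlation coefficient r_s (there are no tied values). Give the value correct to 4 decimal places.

-0.1429

Rank w: 5, 3, 6, 4, 7, 2, 1
Rank z: 7, 6, 1, 4, 3, 5, 2
d = rank(w) − rank(z): -2, -3, 5, 0, 4, -3, -1; Σd² = 64
ρ = 1 − 6Σd² / [n(n²−1)] = 1 − 6×64 / (7×48) = 1 − 384/336 ≈ -0.1429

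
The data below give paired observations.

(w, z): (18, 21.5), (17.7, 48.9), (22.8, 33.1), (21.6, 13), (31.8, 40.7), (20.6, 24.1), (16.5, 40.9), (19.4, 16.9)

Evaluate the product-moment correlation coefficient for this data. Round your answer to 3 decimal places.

n = 8, Σw = 168.4, Σz = 239.1, Σw² = 3707.9, Σz² = 8313.79, Σwz = 5081.44
nΣwz − ΣwΣz = 40651.52 − 40264.44 = 387.08
nΣw² − (Σw)² = 29663.2 − 28358.56 = 1304.64; nΣz² − (Σz)² = 66510.32 − 57168.81 = 9341.51
r = 387.08 / √(1304.64 × 9341.51) = 387.08 / 3491.0325 ≈ 0.111

0.111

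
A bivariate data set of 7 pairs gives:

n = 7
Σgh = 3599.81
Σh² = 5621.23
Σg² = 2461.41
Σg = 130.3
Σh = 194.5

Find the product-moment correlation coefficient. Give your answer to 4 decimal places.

r = (nΣgh − ΣgΣh) / √[(nΣg² − (Σg)²)(nΣh² − (Σh)²)]
Numerator: 7×3599.81 − 130.3×194.5 = -144.68
Denominator: √[(17229.87 − 16978.09)(39348.61 − 37830.25)] = √[251.78 × 1518.36] = 618.2982
r = -144.68 / 618.2982 ≈ -0.2340

-0.2340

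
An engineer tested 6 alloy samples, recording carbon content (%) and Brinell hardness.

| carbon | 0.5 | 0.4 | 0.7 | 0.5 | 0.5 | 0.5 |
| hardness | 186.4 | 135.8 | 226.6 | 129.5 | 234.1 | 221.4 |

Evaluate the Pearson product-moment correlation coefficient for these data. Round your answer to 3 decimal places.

0.560

n = 6, Σx = 3.1, Σy = 1133.8, Σx² = 1.65, Σy² = 225125.18, Σxy = 598.64
nΣxy − ΣxΣy = 3591.84 − 3514.78 = 77.06
nΣx² − (Σx)² = 9.9 − 9.61 = 0.29; nΣy² − (Σy)² = 1350751.08 − 1285502.44 = 65248.64
r = 77.06 / √(0.29 × 65248.64) = 77.06 / 137.5576 ≈ 0.560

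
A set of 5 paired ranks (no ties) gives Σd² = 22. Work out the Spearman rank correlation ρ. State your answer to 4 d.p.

ρ = 1 − 6Σd² / [n(n²−1)] = 1 − 6×22 / (5×24)
  = 1 − 132/120 = 1 − 1.10000 ≈ -0.1000

-0.1000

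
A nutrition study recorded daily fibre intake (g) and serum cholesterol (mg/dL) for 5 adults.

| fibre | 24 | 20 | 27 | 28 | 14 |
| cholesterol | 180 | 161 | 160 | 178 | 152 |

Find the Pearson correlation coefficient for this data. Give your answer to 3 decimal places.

n = 5, Σx = 113, Σy = 831, Σx² = 2685, Σy² = 138709, Σxy = 18972
nΣxy − ΣxΣy = 94860 − 93903 = 957
nΣx² − (Σx)² = 13425 − 12769 = 656; nΣy² − (Σy)² = 693545 − 690561 = 2984
r = 957 / √(656 × 2984) = 957 / 1399.1083 ≈ 0.684

0.684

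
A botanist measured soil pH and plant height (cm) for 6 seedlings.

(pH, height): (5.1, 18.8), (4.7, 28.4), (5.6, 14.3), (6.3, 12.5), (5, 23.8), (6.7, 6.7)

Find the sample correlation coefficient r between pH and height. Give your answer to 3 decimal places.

-0.951

n = 6, Σx = 33.4, Σy = 104.5, Σx² = 189.04, Σy² = 2132.07, Σxy = 552.08
nΣxy − ΣxΣy = 3312.48 − 3490.3 = -177.82
nΣx² − (Σx)² = 1134.24 − 1115.56 = 18.68; nΣy² − (Σy)² = 12792.42 − 10920.25 = 1872.17
r = -177.82 / √(18.68 × 1872.17) = -177.82 / 187.0084 ≈ -0.951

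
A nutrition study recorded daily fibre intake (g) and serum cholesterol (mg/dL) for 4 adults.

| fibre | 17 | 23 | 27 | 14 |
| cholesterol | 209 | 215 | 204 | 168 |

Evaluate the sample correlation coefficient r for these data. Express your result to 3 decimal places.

0.644

n = 4, Σx = 81, Σy = 796, Σx² = 1743, Σy² = 159746, Σxy = 16358
nΣxy − ΣxΣy = 65432 − 64476 = 956
nΣx² − (Σx)² = 6972 − 6561 = 411; nΣy² − (Σy)² = 638984 − 633616 = 5368
r = 956 / √(411 × 5368) = 956 / 1485.3444 ≈ 0.644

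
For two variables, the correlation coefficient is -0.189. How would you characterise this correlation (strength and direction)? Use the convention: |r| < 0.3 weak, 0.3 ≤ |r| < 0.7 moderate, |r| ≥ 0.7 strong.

r = -0.189 < 0 so the relationship is negative.
|r| = 0.189, which falls in the weak range.

weak negative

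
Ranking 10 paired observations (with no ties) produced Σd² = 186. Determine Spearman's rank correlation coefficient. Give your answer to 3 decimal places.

-0.127

ρ = 1 − 6Σd² / [n(n²−1)] = 1 − 6×186 / (10×99)
  = 1 − 1116/990 = 1 − 1.1273 ≈ -0.127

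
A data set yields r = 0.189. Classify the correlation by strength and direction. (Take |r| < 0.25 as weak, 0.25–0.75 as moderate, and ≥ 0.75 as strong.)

r = 0.189 > 0 so the relationship is positive.
|r| = 0.189, which falls in the weak range.

weak positive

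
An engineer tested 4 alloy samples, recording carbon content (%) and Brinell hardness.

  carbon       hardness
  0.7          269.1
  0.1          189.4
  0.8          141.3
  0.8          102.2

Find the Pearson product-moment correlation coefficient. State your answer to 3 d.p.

n = 4, Σx = 2.4, Σy = 702, Σx² = 1.78, Σy² = 138697.7, Σxy = 402.11
nΣxy − ΣxΣy = 1608.44 − 1684.8 = -76.36
nΣx² − (Σx)² = 7.12 − 5.76 = 1.36; nΣy² − (Σy)² = 554790.8 − 492804 = 61986.8
r = -76.36 / √(1.36 × 61986.8) = -76.36 / 290.3481 ≈ -0.263

-0.263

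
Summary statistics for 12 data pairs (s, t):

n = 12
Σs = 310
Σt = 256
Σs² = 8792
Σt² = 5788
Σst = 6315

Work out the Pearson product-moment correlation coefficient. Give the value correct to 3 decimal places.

r = (nΣst − ΣsΣt) / √[(nΣs² − (Σs)²)(nΣt² − (Σt)²)]
Numerator: 12×6315 − 310×256 = -3580
Denominator: √[(105504 − 96100)(69456 − 65536)] = √[9404 × 3920] = 6071.5468
r = -3580 / 6071.5468 ≈ -0.590

-0.590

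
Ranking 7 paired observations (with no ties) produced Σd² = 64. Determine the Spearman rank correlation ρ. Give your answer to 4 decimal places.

ρ = 1 − 6Σd² / [n(n²−1)] = 1 − 6×64 / (7×48)
  = 1 − 384/336 = 1 − 1.14286 ≈ -0.1429

-0.1429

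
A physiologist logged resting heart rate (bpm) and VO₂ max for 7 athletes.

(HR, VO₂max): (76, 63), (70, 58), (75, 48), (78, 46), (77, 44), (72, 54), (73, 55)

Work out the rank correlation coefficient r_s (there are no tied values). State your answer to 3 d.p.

-0.571

Rank HR: 5, 1, 4, 7, 6, 2, 3
Rank VO₂max: 7, 6, 3, 2, 1, 4, 5
d = rank(HR) − rank(VO₂max): -2, -5, 1, 5, 5, -2, -2; Σd² = 88
ρ = 1 − 6Σd² / [n(n²−1)] = 1 − 6×88 / (7×48) = 1 − 528/336 ≈ -0.571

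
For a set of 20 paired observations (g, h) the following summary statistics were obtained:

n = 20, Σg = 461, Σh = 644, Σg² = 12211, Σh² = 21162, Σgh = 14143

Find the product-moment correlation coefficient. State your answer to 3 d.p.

r = (nΣgh − ΣgΣh) / √[(nΣg² − (Σg)²)(nΣh² − (Σh)²)]
Numerator: 20×14143 − 461×644 = -14024
Denominator: √[(244220 − 212521)(423240 − 414736)] = √[31699 × 8504] = 16418.5351
r = -14024 / 16418.5351 ≈ -0.854

-0.854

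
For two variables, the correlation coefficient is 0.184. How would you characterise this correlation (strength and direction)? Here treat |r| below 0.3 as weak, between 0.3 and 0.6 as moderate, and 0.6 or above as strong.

r = 0.184 > 0 so the relationship is positive.
|r| = 0.184, which falls in the weak range.

weak positive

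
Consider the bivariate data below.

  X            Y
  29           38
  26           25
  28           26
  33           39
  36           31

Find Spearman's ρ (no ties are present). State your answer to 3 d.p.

Rank X: 3, 1, 2, 4, 5
Rank Y: 4, 1, 2, 5, 3
d = rank(X) − rank(Y): -1, 0, 0, -1, 2; Σd² = 6
ρ = 1 − 6Σd² / [n(n²−1)] = 1 − 6×6 / (5×24) = 1 − 36/120 ≈ 0.700

0.700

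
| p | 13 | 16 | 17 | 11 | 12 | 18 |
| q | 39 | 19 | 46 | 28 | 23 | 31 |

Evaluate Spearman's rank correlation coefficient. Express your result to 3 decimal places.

Rank p: 3, 4, 5, 1, 2, 6
Rank q: 5, 1, 6, 3, 2, 4
d = rank(p) − rank(q): -2, 3, -1, -2, 0, 2; Σd² = 22
ρ = 1 − 6Σd² / [n(n²−1)] = 1 − 6×22 / (6×35) = 1 − 132/210 ≈ 0.371

0.371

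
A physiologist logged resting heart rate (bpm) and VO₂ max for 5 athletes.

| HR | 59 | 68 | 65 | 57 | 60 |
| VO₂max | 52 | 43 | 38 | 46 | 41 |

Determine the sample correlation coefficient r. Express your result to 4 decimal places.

n = 5, Σx = 309, Σy = 220, Σx² = 19179, Σy² = 9794, Σxy = 13544
nΣxy − ΣxΣy = 67720 − 67980 = -260
nΣx² − (Σx)² = 95895 − 95481 = 414; nΣy² − (Σy)² = 48970 − 48400 = 570
r = -260 / √(414 × 570) = -260 / 485.7777 ≈ -0.5352

-0.5352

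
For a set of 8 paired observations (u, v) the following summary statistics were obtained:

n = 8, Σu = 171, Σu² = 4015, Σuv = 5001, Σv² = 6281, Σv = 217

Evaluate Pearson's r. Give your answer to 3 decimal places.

r = (nΣuv − ΣuΣv) / √[(nΣu² − (Σu)²)(nΣv² − (Σv)²)]
Numerator: 8×5001 − 171×217 = 2901
Denominator: √[(32120 − 29241)(50248 − 47089)] = √[2879 × 3159] = 3015.7521
r = 2901 / 3015.7521 ≈ 0.962

0.962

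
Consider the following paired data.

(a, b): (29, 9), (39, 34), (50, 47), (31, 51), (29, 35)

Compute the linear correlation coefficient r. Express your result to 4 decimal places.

n = 5, Σa = 178, Σb = 176, Σa² = 6664, Σb² = 7272, Σab = 6533
nΣab − ΣaΣb = 32665 − 31328 = 1337
nΣa² − (Σa)² = 33320 − 31684 = 1636; nΣb² − (Σb)² = 36360 − 30976 = 5384
r = 1337 / √(1636 × 5384) = 1337 / 2967.8652 ≈ 0.4505

0.4505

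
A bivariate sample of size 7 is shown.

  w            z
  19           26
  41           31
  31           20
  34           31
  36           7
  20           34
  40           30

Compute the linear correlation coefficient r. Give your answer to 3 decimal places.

-0.160

n = 7, Σw = 221, Σz = 179, Σw² = 7455, Σz² = 5103, Σwz = 5571
nΣwz − ΣwΣz = 38997 − 39559 = -562
nΣw² − (Σw)² = 52185 − 48841 = 3344; nΣz² − (Σz)² = 35721 − 32041 = 3680
r = -562 / √(3344 × 3680) = -562 / 3507.9795 ≈ -0.160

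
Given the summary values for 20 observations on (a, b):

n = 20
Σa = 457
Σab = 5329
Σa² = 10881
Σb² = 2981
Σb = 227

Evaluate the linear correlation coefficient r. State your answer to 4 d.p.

0.3372

r = (nΣab − ΣaΣb) / √[(nΣa² − (Σa)²)(nΣb² − (Σb)²)]
Numerator: 20×5329 − 457×227 = 2841
Denominator: √[(217620 − 208849)(59620 − 51529)] = √[8771 × 8091] = 8424.1416
r = 2841 / 8424.1416 ≈ 0.3372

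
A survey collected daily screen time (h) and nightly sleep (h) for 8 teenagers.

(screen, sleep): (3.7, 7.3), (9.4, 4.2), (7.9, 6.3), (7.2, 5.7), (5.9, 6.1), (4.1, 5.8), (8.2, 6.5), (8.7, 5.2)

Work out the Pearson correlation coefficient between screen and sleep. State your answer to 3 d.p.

n = 8, Σx = 55.1, Σy = 47.1, Σx² = 410.85, Σy² = 283.25, Σxy = 315.61
nΣxy − ΣxΣy = 2524.88 − 2595.21 = -70.33
nΣx² − (Σx)² = 3286.8 − 3036.01 = 250.79; nΣy² − (Σy)² = 2266 − 2218.41 = 47.59
r = -70.33 / √(250.79 × 47.59) = -70.33 / 109.2479 ≈ -0.644

-0.644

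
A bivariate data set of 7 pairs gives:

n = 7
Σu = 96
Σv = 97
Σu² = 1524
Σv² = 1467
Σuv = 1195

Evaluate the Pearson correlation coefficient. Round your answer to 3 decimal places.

-0.847

r = (nΣuv − ΣuΣv) / √[(nΣu² − (Σu)²)(nΣv² − (Σv)²)]
Numerator: 7×1195 − 96×97 = -947
Denominator: √[(10668 − 9216)(10269 − 9409)] = √[1452 × 860] = 1117.4614
r = -947 / 1117.4614 ≈ -0.847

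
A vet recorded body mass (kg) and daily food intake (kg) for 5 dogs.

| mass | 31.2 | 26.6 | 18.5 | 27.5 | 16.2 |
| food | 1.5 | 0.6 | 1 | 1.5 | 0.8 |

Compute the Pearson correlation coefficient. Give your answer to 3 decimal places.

0.564

n = 5, Σx = 120, Σy = 5.4, Σx² = 3041.94, Σy² = 6.5, Σxy = 135.47
nΣxy − ΣxΣy = 677.35 − 648 = 29.35
nΣx² − (Σx)² = 15209.7 − 14400 = 809.7; nΣy² − (Σy)² = 32.5 − 29.16 = 3.34
r = 29.35 / √(809.7 × 3.34) = 29.35 / 52.0038 ≈ 0.564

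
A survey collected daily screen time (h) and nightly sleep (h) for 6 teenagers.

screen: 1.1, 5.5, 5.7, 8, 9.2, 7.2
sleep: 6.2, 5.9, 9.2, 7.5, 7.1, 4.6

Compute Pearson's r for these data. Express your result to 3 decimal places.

n = 6, Σx = 36.7, Σy = 40.5, Σx² = 264.43, Σy² = 285.71, Σxy = 250.15
nΣxy − ΣxΣy = 1500.9 − 1486.35 = 14.55
nΣx² − (Σx)² = 1586.58 − 1346.89 = 239.69; nΣy² − (Σy)² = 1714.26 − 1640.25 = 74.01
r = 14.55 / √(239.69 × 74.01) = 14.55 / 133.1896 ≈ 0.109

0.109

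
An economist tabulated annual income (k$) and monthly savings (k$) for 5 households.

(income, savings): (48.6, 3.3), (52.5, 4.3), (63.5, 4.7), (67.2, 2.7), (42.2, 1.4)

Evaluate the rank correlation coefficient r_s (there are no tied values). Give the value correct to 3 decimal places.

0.400

Rank income: 2, 3, 4, 5, 1
Rank savings: 3, 4, 5, 2, 1
d = rank(income) − rank(savings): -1, -1, -1, 3, 0; Σd² = 12
ρ = 1 − 6Σd² / [n(n²−1)] = 1 − 6×12 / (5×24) = 1 − 72/120 ≈ 0.400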